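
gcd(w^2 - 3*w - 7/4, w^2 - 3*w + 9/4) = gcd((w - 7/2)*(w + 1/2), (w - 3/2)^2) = 1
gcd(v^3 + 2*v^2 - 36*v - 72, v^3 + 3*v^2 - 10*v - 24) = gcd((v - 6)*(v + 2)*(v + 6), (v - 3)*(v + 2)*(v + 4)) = v + 2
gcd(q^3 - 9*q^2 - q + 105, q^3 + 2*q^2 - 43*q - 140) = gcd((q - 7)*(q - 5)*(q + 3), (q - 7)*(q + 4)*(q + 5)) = q - 7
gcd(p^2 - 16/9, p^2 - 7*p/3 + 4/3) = p - 4/3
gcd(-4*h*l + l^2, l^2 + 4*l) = l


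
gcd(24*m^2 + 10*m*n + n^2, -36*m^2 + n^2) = 6*m + n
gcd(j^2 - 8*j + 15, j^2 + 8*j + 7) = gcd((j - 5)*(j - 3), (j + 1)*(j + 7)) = 1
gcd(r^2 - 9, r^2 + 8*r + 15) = r + 3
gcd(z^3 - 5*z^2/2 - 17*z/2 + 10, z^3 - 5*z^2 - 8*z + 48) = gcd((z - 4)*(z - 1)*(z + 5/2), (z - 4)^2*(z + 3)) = z - 4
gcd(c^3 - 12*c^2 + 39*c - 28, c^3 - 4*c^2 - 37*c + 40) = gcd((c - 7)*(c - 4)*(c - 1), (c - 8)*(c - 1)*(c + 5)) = c - 1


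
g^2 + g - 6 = (g - 2)*(g + 3)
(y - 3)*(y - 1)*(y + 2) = y^3 - 2*y^2 - 5*y + 6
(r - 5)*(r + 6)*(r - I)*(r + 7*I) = r^4 + r^3 + 6*I*r^3 - 23*r^2 + 6*I*r^2 + 7*r - 180*I*r - 210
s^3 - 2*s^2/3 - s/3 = s*(s - 1)*(s + 1/3)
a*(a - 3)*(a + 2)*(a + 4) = a^4 + 3*a^3 - 10*a^2 - 24*a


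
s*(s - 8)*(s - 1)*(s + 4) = s^4 - 5*s^3 - 28*s^2 + 32*s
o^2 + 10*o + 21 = (o + 3)*(o + 7)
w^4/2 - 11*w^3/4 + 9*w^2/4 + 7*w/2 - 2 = (w/2 + 1/2)*(w - 4)*(w - 2)*(w - 1/2)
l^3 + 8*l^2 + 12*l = l*(l + 2)*(l + 6)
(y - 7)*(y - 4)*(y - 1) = y^3 - 12*y^2 + 39*y - 28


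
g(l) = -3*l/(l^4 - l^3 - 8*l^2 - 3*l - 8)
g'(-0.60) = 0.23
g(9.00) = -0.00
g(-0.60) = -0.21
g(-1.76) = -0.42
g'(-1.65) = 0.31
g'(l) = -3*l*(-4*l^3 + 3*l^2 + 16*l + 3)/(l^4 - l^3 - 8*l^2 - 3*l - 8)^2 - 3/(l^4 - l^3 - 8*l^2 - 3*l - 8)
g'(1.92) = 0.01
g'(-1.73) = 0.40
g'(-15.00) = 0.00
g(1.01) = 0.16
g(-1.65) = -0.38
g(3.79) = -0.65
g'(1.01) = 0.01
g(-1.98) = -0.58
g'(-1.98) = 1.08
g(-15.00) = 0.00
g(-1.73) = -0.41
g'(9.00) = 0.00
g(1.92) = 0.16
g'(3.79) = 3.90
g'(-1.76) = 0.44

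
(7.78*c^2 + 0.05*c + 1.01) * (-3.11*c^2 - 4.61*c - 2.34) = -24.1958*c^4 - 36.0213*c^3 - 21.5768*c^2 - 4.7731*c - 2.3634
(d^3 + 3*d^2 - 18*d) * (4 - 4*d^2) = -4*d^5 - 12*d^4 + 76*d^3 + 12*d^2 - 72*d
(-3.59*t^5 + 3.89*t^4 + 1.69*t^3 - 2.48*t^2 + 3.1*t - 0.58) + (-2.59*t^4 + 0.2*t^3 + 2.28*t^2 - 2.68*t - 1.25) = -3.59*t^5 + 1.3*t^4 + 1.89*t^3 - 0.2*t^2 + 0.42*t - 1.83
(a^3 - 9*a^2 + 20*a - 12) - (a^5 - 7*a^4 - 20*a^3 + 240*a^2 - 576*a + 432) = -a^5 + 7*a^4 + 21*a^3 - 249*a^2 + 596*a - 444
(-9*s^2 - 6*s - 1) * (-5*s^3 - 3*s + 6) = 45*s^5 + 30*s^4 + 32*s^3 - 36*s^2 - 33*s - 6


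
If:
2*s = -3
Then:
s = -3/2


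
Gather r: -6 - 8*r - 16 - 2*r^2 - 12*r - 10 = -2*r^2 - 20*r - 32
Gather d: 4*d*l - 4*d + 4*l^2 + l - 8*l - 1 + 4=d*(4*l - 4) + 4*l^2 - 7*l + 3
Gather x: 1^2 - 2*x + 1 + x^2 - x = x^2 - 3*x + 2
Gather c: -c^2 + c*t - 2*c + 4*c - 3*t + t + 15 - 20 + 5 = -c^2 + c*(t + 2) - 2*t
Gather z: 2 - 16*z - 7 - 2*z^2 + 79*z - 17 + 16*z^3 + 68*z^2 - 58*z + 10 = 16*z^3 + 66*z^2 + 5*z - 12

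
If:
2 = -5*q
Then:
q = -2/5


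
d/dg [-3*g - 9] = -3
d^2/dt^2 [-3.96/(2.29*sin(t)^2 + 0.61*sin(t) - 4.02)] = (83.066544*sin(t)^4 + 16.595172*sin(t)^3 + 22.693572*sin(t)^2 - 23.479632*sin(t) - 75.856968)/(2.29*sin(t)^2 + 0.61*sin(t) - 4.02)^3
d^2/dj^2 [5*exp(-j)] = 5*exp(-j)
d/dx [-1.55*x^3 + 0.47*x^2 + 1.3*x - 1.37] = -4.65*x^2 + 0.94*x + 1.3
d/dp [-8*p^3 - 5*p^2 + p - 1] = -24*p^2 - 10*p + 1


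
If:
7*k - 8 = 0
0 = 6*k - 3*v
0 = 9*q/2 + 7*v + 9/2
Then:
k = 8/7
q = -41/9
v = 16/7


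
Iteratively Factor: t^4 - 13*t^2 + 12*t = (t - 3)*(t^3 + 3*t^2 - 4*t) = (t - 3)*(t + 4)*(t^2 - t) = t*(t - 3)*(t + 4)*(t - 1)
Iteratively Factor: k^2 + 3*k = (k)*(k + 3)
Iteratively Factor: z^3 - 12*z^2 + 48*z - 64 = (z - 4)*(z^2 - 8*z + 16) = (z - 4)^2*(z - 4)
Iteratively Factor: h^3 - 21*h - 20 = (h + 1)*(h^2 - h - 20) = (h - 5)*(h + 1)*(h + 4)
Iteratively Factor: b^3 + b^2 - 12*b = (b - 3)*(b^2 + 4*b) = b*(b - 3)*(b + 4)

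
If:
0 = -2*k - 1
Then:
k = -1/2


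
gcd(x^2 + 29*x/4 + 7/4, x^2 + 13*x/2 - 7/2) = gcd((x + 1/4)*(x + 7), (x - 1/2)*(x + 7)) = x + 7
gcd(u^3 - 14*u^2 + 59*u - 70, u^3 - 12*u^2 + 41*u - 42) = u^2 - 9*u + 14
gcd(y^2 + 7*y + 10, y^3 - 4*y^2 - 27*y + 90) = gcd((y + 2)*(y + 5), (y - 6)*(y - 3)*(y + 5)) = y + 5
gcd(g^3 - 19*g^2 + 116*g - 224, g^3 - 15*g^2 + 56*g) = g^2 - 15*g + 56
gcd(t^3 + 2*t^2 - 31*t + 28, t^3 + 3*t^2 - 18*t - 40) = t - 4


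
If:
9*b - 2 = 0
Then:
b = 2/9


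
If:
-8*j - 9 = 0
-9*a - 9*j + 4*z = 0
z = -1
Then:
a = 49/72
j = -9/8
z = -1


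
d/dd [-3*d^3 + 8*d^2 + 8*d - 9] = -9*d^2 + 16*d + 8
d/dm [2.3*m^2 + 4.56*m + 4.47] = 4.6*m + 4.56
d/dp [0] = 0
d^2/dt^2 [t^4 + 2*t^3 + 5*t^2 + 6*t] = 12*t^2 + 12*t + 10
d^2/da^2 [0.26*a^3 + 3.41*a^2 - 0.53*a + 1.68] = 1.56*a + 6.82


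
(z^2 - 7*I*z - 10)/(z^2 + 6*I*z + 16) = (z - 5*I)/(z + 8*I)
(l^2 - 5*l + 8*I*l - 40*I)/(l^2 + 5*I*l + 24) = (l - 5)/(l - 3*I)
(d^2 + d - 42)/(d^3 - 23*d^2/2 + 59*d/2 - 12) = 2*(d^2 + d - 42)/(2*d^3 - 23*d^2 + 59*d - 24)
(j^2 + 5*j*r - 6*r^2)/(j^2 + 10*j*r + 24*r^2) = (j - r)/(j + 4*r)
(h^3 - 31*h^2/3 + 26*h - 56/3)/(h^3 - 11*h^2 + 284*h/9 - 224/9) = 3*(h - 2)/(3*h - 8)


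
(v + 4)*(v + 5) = v^2 + 9*v + 20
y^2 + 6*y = y*(y + 6)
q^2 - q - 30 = (q - 6)*(q + 5)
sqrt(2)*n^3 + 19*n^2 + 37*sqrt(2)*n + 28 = (n + 2*sqrt(2))*(n + 7*sqrt(2))*(sqrt(2)*n + 1)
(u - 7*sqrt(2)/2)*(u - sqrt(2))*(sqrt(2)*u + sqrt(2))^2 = 2*u^4 - 9*sqrt(2)*u^3 + 4*u^3 - 18*sqrt(2)*u^2 + 16*u^2 - 9*sqrt(2)*u + 28*u + 14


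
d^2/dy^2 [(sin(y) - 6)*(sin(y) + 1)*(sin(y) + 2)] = -9*sin(y)^3 + 12*sin(y)^2 + 22*sin(y) - 6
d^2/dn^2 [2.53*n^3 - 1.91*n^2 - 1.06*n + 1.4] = 15.18*n - 3.82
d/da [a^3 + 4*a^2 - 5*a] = 3*a^2 + 8*a - 5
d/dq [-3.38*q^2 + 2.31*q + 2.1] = 2.31 - 6.76*q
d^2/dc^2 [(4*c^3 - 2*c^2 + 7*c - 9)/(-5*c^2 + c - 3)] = 2*(-109*c^3 + 621*c^2 + 72*c - 129)/(125*c^6 - 75*c^5 + 240*c^4 - 91*c^3 + 144*c^2 - 27*c + 27)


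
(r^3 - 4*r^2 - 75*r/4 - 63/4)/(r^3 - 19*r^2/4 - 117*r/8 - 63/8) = 2*(2*r + 3)/(4*r + 3)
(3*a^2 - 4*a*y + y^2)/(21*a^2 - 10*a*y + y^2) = (-a + y)/(-7*a + y)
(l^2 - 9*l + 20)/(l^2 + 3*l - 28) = (l - 5)/(l + 7)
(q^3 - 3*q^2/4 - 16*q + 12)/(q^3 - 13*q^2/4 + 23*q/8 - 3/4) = 2*(q^2 - 16)/(2*q^2 - 5*q + 2)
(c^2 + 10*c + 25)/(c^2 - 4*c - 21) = (c^2 + 10*c + 25)/(c^2 - 4*c - 21)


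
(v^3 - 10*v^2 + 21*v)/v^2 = v - 10 + 21/v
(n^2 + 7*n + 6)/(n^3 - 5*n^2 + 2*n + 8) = (n + 6)/(n^2 - 6*n + 8)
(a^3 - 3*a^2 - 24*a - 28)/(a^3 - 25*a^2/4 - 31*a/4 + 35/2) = 4*(a + 2)/(4*a - 5)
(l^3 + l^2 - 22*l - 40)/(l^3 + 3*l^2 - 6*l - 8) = (l^2 - 3*l - 10)/(l^2 - l - 2)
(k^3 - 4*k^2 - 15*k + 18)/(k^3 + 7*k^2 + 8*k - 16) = (k^2 - 3*k - 18)/(k^2 + 8*k + 16)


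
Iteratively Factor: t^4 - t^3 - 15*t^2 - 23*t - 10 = (t + 1)*(t^3 - 2*t^2 - 13*t - 10) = (t + 1)*(t + 2)*(t^2 - 4*t - 5) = (t - 5)*(t + 1)*(t + 2)*(t + 1)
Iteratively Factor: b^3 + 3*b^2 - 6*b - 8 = (b + 1)*(b^2 + 2*b - 8) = (b + 1)*(b + 4)*(b - 2)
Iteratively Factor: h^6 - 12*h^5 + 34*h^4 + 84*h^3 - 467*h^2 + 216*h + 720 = (h - 4)*(h^5 - 8*h^4 + 2*h^3 + 92*h^2 - 99*h - 180) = (h - 4)^2*(h^4 - 4*h^3 - 14*h^2 + 36*h + 45) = (h - 4)^2*(h - 3)*(h^3 - h^2 - 17*h - 15) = (h - 4)^2*(h - 3)*(h + 1)*(h^2 - 2*h - 15) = (h - 4)^2*(h - 3)*(h + 1)*(h + 3)*(h - 5)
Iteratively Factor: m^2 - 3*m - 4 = (m - 4)*(m + 1)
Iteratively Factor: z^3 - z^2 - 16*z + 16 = (z - 4)*(z^2 + 3*z - 4) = (z - 4)*(z + 4)*(z - 1)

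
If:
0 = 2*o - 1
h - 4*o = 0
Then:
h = 2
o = 1/2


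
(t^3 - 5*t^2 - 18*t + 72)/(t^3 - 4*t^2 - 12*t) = (t^2 + t - 12)/(t*(t + 2))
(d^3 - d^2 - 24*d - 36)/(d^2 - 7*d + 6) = (d^2 + 5*d + 6)/(d - 1)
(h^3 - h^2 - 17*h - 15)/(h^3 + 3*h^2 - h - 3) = (h - 5)/(h - 1)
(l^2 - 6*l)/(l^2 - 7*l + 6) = l/(l - 1)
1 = 1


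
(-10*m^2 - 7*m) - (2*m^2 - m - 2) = -12*m^2 - 6*m + 2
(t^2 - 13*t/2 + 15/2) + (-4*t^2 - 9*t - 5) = -3*t^2 - 31*t/2 + 5/2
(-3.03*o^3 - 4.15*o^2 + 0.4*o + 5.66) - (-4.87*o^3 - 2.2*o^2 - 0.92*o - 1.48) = 1.84*o^3 - 1.95*o^2 + 1.32*o + 7.14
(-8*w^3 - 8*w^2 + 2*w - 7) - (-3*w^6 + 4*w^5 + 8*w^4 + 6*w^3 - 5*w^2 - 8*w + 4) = 3*w^6 - 4*w^5 - 8*w^4 - 14*w^3 - 3*w^2 + 10*w - 11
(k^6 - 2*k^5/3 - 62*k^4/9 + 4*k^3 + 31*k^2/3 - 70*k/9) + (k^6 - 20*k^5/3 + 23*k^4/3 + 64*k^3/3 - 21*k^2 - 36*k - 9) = 2*k^6 - 22*k^5/3 + 7*k^4/9 + 76*k^3/3 - 32*k^2/3 - 394*k/9 - 9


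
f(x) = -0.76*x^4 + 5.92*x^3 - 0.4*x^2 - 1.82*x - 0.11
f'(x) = -3.04*x^3 + 17.76*x^2 - 0.8*x - 1.82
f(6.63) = 227.05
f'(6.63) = -112.41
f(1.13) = 4.63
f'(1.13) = 15.57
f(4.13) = 181.47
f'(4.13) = 83.65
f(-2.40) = -105.10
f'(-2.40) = 144.42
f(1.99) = 29.42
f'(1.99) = 42.96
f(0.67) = 0.12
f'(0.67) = 4.70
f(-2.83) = -181.09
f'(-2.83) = 211.58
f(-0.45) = 0.06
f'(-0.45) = 2.41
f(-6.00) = -2267.27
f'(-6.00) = 1298.98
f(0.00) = -0.11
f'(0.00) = -1.82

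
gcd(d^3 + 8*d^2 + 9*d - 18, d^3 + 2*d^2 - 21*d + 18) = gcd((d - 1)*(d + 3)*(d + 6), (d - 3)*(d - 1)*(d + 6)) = d^2 + 5*d - 6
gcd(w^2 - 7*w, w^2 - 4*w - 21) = w - 7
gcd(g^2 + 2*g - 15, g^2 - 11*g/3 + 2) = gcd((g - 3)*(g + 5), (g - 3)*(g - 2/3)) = g - 3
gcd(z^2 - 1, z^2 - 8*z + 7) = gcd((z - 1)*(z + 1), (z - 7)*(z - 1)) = z - 1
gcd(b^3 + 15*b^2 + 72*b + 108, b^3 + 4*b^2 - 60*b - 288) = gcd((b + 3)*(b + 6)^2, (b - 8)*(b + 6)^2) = b^2 + 12*b + 36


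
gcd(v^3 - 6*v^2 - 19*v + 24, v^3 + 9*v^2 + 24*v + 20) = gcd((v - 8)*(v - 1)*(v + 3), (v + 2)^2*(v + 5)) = 1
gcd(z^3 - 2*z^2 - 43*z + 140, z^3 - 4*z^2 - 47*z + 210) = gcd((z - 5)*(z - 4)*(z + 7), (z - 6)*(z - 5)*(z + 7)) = z^2 + 2*z - 35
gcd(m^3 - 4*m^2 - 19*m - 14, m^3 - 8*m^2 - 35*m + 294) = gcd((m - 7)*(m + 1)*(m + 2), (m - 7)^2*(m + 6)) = m - 7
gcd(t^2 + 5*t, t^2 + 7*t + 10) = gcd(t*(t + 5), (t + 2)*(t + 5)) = t + 5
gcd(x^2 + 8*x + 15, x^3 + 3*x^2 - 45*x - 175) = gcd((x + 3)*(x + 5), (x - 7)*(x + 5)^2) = x + 5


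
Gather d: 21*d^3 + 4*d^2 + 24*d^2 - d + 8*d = 21*d^3 + 28*d^2 + 7*d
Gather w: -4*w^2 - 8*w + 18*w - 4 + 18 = -4*w^2 + 10*w + 14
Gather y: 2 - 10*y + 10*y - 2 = 0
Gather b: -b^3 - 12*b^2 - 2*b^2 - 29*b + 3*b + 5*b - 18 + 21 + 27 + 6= -b^3 - 14*b^2 - 21*b + 36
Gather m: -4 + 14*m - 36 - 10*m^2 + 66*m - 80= -10*m^2 + 80*m - 120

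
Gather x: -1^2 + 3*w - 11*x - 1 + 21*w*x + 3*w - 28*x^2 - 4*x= 6*w - 28*x^2 + x*(21*w - 15) - 2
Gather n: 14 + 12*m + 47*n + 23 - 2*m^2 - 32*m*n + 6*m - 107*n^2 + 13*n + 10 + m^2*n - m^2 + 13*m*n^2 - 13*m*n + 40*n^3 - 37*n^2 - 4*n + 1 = -3*m^2 + 18*m + 40*n^3 + n^2*(13*m - 144) + n*(m^2 - 45*m + 56) + 48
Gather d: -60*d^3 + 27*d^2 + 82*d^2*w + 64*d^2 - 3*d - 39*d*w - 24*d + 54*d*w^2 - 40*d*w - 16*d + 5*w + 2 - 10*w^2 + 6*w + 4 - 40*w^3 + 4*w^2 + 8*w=-60*d^3 + d^2*(82*w + 91) + d*(54*w^2 - 79*w - 43) - 40*w^3 - 6*w^2 + 19*w + 6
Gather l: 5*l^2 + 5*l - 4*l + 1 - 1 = 5*l^2 + l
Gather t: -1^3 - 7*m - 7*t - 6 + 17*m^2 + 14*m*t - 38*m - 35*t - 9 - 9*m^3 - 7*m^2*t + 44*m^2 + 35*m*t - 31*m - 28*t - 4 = -9*m^3 + 61*m^2 - 76*m + t*(-7*m^2 + 49*m - 70) - 20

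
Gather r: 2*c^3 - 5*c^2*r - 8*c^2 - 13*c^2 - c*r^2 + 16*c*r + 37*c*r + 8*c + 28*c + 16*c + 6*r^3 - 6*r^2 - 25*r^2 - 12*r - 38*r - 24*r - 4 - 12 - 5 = 2*c^3 - 21*c^2 + 52*c + 6*r^3 + r^2*(-c - 31) + r*(-5*c^2 + 53*c - 74) - 21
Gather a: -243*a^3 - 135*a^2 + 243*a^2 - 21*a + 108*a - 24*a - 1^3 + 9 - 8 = -243*a^3 + 108*a^2 + 63*a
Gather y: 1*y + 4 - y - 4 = 0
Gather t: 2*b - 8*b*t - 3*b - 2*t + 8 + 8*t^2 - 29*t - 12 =-b + 8*t^2 + t*(-8*b - 31) - 4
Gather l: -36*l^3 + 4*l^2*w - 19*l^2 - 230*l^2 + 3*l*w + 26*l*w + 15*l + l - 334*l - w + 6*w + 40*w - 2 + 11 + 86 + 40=-36*l^3 + l^2*(4*w - 249) + l*(29*w - 318) + 45*w + 135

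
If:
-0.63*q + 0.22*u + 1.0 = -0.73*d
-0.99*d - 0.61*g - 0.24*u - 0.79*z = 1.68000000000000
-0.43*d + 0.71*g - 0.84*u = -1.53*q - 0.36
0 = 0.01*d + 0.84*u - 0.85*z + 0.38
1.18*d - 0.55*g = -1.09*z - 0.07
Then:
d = -1.27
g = -1.48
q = 0.17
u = 0.13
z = 0.56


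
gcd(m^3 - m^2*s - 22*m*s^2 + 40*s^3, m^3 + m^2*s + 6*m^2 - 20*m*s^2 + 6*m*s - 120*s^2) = -m^2 - m*s + 20*s^2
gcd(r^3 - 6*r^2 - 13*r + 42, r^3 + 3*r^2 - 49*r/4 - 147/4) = r + 3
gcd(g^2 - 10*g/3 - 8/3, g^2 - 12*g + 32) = g - 4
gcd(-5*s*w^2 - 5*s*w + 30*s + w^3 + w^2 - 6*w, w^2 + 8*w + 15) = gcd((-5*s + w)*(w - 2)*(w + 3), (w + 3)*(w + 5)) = w + 3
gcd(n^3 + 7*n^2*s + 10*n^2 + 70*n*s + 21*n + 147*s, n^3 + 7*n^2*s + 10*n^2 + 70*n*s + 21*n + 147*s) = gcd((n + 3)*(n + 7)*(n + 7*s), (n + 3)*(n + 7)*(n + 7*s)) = n^3 + 7*n^2*s + 10*n^2 + 70*n*s + 21*n + 147*s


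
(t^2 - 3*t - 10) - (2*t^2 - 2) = -t^2 - 3*t - 8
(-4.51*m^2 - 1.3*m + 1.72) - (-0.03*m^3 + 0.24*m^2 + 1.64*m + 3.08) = 0.03*m^3 - 4.75*m^2 - 2.94*m - 1.36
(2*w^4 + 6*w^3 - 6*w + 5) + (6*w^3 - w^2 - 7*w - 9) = 2*w^4 + 12*w^3 - w^2 - 13*w - 4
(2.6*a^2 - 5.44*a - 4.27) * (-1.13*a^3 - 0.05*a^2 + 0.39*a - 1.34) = -2.938*a^5 + 6.0172*a^4 + 6.1111*a^3 - 5.3921*a^2 + 5.6243*a + 5.7218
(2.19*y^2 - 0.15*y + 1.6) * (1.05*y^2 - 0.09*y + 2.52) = 2.2995*y^4 - 0.3546*y^3 + 7.2123*y^2 - 0.522*y + 4.032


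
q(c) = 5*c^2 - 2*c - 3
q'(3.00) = 28.00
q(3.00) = 36.00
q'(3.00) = 28.00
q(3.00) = 36.00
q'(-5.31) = -55.10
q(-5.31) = 148.60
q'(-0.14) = -3.40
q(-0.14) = -2.62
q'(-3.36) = -35.60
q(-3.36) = 60.17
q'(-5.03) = -52.30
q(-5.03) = 133.56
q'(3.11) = 29.10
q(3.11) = 39.14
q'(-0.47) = -6.70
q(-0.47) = -0.96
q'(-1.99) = -21.90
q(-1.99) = 20.78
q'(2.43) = 22.30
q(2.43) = 21.66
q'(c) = 10*c - 2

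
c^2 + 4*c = c*(c + 4)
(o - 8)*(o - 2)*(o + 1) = o^3 - 9*o^2 + 6*o + 16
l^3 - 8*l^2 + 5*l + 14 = (l - 7)*(l - 2)*(l + 1)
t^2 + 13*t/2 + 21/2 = (t + 3)*(t + 7/2)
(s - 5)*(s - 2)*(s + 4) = s^3 - 3*s^2 - 18*s + 40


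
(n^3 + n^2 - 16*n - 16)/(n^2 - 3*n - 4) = n + 4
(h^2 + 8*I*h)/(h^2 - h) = (h + 8*I)/(h - 1)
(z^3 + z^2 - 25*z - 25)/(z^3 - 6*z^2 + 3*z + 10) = (z + 5)/(z - 2)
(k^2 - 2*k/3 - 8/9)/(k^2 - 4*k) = (9*k^2 - 6*k - 8)/(9*k*(k - 4))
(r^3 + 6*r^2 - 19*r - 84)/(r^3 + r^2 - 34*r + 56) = (r + 3)/(r - 2)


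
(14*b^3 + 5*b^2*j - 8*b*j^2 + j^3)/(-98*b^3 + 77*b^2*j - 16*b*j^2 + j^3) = (-b - j)/(7*b - j)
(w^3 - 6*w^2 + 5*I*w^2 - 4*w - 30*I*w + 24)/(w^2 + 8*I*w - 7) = (w^2 + w*(-6 + 4*I) - 24*I)/(w + 7*I)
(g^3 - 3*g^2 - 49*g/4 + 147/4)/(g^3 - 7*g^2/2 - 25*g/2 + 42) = (g - 7/2)/(g - 4)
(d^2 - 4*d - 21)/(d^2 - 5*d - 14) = (d + 3)/(d + 2)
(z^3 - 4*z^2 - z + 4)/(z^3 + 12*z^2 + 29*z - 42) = (z^2 - 3*z - 4)/(z^2 + 13*z + 42)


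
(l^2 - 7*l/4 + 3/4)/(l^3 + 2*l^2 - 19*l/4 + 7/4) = (4*l - 3)/(4*l^2 + 12*l - 7)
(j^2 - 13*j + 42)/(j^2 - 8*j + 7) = (j - 6)/(j - 1)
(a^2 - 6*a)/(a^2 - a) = (a - 6)/(a - 1)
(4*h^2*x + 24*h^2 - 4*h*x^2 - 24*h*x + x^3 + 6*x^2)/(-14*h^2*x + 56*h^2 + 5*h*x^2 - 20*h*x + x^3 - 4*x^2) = (-2*h*x - 12*h + x^2 + 6*x)/(7*h*x - 28*h + x^2 - 4*x)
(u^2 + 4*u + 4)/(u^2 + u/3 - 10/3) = 3*(u + 2)/(3*u - 5)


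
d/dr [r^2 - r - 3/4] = 2*r - 1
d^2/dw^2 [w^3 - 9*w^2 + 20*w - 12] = 6*w - 18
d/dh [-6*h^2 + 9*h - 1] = 9 - 12*h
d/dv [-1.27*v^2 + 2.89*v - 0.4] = 2.89 - 2.54*v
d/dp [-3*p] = -3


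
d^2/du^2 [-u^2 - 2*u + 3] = -2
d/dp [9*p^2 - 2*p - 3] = 18*p - 2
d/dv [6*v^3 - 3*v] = 18*v^2 - 3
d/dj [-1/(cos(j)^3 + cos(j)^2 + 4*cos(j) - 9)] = (3*sin(j)^2 - 2*cos(j) - 7)*sin(j)/(cos(j)^3 + cos(j)^2 + 4*cos(j) - 9)^2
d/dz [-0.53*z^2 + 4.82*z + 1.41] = 4.82 - 1.06*z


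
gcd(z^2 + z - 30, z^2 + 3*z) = 1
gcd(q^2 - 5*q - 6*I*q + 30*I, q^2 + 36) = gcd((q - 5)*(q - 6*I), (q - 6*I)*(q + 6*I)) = q - 6*I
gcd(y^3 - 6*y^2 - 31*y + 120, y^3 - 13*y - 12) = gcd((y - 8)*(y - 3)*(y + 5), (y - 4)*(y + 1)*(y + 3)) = 1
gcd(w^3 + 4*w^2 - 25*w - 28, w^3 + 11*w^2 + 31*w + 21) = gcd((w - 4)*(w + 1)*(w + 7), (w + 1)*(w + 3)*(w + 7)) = w^2 + 8*w + 7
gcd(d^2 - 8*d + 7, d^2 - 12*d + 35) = d - 7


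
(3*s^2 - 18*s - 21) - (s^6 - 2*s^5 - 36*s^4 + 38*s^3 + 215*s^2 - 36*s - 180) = -s^6 + 2*s^5 + 36*s^4 - 38*s^3 - 212*s^2 + 18*s + 159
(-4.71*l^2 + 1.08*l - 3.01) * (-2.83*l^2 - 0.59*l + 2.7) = 13.3293*l^4 - 0.277500000000001*l^3 - 4.8359*l^2 + 4.6919*l - 8.127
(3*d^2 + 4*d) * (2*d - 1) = 6*d^3 + 5*d^2 - 4*d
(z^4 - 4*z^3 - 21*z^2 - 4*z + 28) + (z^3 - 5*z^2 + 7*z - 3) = z^4 - 3*z^3 - 26*z^2 + 3*z + 25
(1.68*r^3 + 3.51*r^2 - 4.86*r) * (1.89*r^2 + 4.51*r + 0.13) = 3.1752*r^5 + 14.2107*r^4 + 6.8631*r^3 - 21.4623*r^2 - 0.6318*r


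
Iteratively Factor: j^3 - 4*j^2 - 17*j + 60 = (j - 5)*(j^2 + j - 12) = (j - 5)*(j - 3)*(j + 4)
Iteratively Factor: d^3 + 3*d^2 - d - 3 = (d + 3)*(d^2 - 1) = (d - 1)*(d + 3)*(d + 1)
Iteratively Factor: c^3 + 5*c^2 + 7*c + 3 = (c + 1)*(c^2 + 4*c + 3) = (c + 1)^2*(c + 3)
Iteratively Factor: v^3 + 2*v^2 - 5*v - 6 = (v + 1)*(v^2 + v - 6) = (v - 2)*(v + 1)*(v + 3)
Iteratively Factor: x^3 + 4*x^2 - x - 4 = (x - 1)*(x^2 + 5*x + 4) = (x - 1)*(x + 1)*(x + 4)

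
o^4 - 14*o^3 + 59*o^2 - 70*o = o*(o - 7)*(o - 5)*(o - 2)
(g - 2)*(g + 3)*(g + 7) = g^3 + 8*g^2 + g - 42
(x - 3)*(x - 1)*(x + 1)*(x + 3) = x^4 - 10*x^2 + 9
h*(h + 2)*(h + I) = h^3 + 2*h^2 + I*h^2 + 2*I*h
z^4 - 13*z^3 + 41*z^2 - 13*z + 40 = (z - 8)*(z - 5)*(z - I)*(z + I)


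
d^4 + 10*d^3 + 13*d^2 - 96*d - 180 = (d - 3)*(d + 2)*(d + 5)*(d + 6)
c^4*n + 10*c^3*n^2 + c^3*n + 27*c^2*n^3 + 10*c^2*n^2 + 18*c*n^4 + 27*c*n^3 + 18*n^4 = (c + n)*(c + 3*n)*(c + 6*n)*(c*n + n)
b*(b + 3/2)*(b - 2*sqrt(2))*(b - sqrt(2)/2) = b^4 - 5*sqrt(2)*b^3/2 + 3*b^3/2 - 15*sqrt(2)*b^2/4 + 2*b^2 + 3*b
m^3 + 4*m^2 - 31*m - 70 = (m - 5)*(m + 2)*(m + 7)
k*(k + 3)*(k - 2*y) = k^3 - 2*k^2*y + 3*k^2 - 6*k*y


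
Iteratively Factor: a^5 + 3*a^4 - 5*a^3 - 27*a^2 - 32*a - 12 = (a + 1)*(a^4 + 2*a^3 - 7*a^2 - 20*a - 12) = (a - 3)*(a + 1)*(a^3 + 5*a^2 + 8*a + 4) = (a - 3)*(a + 1)*(a + 2)*(a^2 + 3*a + 2) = (a - 3)*(a + 1)^2*(a + 2)*(a + 2)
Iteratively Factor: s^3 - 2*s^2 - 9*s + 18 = (s + 3)*(s^2 - 5*s + 6) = (s - 2)*(s + 3)*(s - 3)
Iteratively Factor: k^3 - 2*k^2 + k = (k - 1)*(k^2 - k) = k*(k - 1)*(k - 1)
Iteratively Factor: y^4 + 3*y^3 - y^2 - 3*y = (y + 1)*(y^3 + 2*y^2 - 3*y) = (y - 1)*(y + 1)*(y^2 + 3*y) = (y - 1)*(y + 1)*(y + 3)*(y)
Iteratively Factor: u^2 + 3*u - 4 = (u - 1)*(u + 4)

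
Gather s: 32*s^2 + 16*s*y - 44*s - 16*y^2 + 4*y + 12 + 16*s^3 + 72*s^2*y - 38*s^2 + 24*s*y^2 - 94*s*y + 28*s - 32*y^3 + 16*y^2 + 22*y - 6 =16*s^3 + s^2*(72*y - 6) + s*(24*y^2 - 78*y - 16) - 32*y^3 + 26*y + 6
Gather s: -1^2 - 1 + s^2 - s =s^2 - s - 2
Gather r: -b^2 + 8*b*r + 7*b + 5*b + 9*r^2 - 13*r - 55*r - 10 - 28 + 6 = -b^2 + 12*b + 9*r^2 + r*(8*b - 68) - 32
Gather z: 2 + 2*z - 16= 2*z - 14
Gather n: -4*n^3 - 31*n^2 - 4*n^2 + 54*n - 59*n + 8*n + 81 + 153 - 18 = -4*n^3 - 35*n^2 + 3*n + 216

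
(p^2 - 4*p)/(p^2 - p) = (p - 4)/(p - 1)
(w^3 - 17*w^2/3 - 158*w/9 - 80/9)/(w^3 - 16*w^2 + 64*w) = (9*w^2 + 21*w + 10)/(9*w*(w - 8))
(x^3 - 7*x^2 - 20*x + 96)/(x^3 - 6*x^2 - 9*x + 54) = (x^2 - 4*x - 32)/(x^2 - 3*x - 18)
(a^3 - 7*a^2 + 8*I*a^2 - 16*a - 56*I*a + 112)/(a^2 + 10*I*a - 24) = (a^2 + a*(-7 + 4*I) - 28*I)/(a + 6*I)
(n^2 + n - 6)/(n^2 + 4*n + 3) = (n - 2)/(n + 1)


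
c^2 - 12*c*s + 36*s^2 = (c - 6*s)^2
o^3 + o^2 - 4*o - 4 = (o - 2)*(o + 1)*(o + 2)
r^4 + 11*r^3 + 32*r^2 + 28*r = r*(r + 2)^2*(r + 7)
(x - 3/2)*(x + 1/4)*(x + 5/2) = x^3 + 5*x^2/4 - 7*x/2 - 15/16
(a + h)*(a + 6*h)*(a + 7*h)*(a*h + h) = a^4*h + 14*a^3*h^2 + a^3*h + 55*a^2*h^3 + 14*a^2*h^2 + 42*a*h^4 + 55*a*h^3 + 42*h^4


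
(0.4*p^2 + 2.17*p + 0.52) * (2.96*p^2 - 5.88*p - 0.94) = 1.184*p^4 + 4.0712*p^3 - 11.5964*p^2 - 5.0974*p - 0.4888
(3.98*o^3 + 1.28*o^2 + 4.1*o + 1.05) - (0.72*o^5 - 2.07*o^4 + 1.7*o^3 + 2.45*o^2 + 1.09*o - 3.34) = -0.72*o^5 + 2.07*o^4 + 2.28*o^3 - 1.17*o^2 + 3.01*o + 4.39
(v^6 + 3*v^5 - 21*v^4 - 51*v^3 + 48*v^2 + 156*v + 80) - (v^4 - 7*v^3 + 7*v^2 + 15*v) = v^6 + 3*v^5 - 22*v^4 - 44*v^3 + 41*v^2 + 141*v + 80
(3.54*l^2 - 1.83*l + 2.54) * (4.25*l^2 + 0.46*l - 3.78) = 15.045*l^4 - 6.1491*l^3 - 3.428*l^2 + 8.0858*l - 9.6012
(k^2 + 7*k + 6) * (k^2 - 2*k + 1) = k^4 + 5*k^3 - 7*k^2 - 5*k + 6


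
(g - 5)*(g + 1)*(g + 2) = g^3 - 2*g^2 - 13*g - 10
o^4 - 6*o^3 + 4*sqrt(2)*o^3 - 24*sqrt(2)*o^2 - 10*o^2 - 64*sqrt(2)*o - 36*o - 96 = (o - 8)*(o + 2)*(o + sqrt(2))*(o + 3*sqrt(2))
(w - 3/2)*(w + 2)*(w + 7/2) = w^3 + 4*w^2 - 5*w/4 - 21/2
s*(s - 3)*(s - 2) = s^3 - 5*s^2 + 6*s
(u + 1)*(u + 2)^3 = u^4 + 7*u^3 + 18*u^2 + 20*u + 8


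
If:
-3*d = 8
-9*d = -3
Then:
No Solution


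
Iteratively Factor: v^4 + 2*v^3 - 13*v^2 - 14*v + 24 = (v + 4)*(v^3 - 2*v^2 - 5*v + 6) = (v + 2)*(v + 4)*(v^2 - 4*v + 3) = (v - 3)*(v + 2)*(v + 4)*(v - 1)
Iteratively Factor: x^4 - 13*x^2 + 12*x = (x - 1)*(x^3 + x^2 - 12*x) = x*(x - 1)*(x^2 + x - 12) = x*(x - 1)*(x + 4)*(x - 3)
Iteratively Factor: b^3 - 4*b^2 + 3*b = (b - 3)*(b^2 - b) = b*(b - 3)*(b - 1)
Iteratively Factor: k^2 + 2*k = (k + 2)*(k)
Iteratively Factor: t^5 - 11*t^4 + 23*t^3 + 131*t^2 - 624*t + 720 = (t - 5)*(t^4 - 6*t^3 - 7*t^2 + 96*t - 144) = (t - 5)*(t + 4)*(t^3 - 10*t^2 + 33*t - 36) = (t - 5)*(t - 4)*(t + 4)*(t^2 - 6*t + 9) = (t - 5)*(t - 4)*(t - 3)*(t + 4)*(t - 3)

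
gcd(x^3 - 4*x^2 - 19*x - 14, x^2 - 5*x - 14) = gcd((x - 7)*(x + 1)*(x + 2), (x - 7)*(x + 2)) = x^2 - 5*x - 14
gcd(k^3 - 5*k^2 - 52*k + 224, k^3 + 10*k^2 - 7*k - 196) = k^2 + 3*k - 28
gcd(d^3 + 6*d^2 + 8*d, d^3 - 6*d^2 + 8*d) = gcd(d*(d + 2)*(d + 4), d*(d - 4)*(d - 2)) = d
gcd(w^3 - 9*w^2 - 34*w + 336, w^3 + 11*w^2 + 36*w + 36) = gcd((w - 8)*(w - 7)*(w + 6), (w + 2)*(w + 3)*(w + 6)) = w + 6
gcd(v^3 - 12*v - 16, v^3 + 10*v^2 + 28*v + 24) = v^2 + 4*v + 4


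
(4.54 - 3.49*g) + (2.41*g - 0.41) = 4.13 - 1.08*g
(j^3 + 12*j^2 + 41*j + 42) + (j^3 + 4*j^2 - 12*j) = 2*j^3 + 16*j^2 + 29*j + 42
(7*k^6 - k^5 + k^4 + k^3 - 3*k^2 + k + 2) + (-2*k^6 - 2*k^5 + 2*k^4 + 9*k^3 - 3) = 5*k^6 - 3*k^5 + 3*k^4 + 10*k^3 - 3*k^2 + k - 1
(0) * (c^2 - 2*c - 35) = 0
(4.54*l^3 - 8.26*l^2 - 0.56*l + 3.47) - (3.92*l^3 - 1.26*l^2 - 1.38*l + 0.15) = 0.62*l^3 - 7.0*l^2 + 0.82*l + 3.32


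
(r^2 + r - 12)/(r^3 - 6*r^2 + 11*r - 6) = (r + 4)/(r^2 - 3*r + 2)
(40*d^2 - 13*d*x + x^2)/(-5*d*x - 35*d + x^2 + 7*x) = (-8*d + x)/(x + 7)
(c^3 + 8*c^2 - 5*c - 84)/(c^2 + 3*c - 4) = (c^2 + 4*c - 21)/(c - 1)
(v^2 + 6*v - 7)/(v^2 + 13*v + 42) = (v - 1)/(v + 6)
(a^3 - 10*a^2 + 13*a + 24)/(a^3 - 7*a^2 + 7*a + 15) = (a - 8)/(a - 5)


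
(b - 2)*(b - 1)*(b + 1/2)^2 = b^4 - 2*b^3 - 3*b^2/4 + 5*b/4 + 1/2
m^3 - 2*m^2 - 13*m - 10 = (m - 5)*(m + 1)*(m + 2)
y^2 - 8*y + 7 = (y - 7)*(y - 1)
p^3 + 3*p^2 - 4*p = p*(p - 1)*(p + 4)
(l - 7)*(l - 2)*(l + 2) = l^3 - 7*l^2 - 4*l + 28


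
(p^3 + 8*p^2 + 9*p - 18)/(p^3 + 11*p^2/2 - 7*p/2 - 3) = 2*(p + 3)/(2*p + 1)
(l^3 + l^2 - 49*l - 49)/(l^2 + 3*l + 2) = (l^2 - 49)/(l + 2)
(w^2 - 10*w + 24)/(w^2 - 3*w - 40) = (-w^2 + 10*w - 24)/(-w^2 + 3*w + 40)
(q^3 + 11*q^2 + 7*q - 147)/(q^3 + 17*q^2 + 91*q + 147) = (q - 3)/(q + 3)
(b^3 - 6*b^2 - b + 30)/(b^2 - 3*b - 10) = b - 3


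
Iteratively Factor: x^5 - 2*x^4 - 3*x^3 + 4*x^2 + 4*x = (x)*(x^4 - 2*x^3 - 3*x^2 + 4*x + 4) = x*(x - 2)*(x^3 - 3*x - 2) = x*(x - 2)^2*(x^2 + 2*x + 1) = x*(x - 2)^2*(x + 1)*(x + 1)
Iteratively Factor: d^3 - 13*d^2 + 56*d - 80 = (d - 5)*(d^2 - 8*d + 16) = (d - 5)*(d - 4)*(d - 4)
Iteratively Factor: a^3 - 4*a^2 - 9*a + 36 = (a + 3)*(a^2 - 7*a + 12) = (a - 3)*(a + 3)*(a - 4)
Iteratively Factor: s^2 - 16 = (s + 4)*(s - 4)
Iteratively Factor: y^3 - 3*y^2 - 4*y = (y)*(y^2 - 3*y - 4) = y*(y + 1)*(y - 4)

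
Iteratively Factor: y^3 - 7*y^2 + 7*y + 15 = (y - 3)*(y^2 - 4*y - 5) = (y - 3)*(y + 1)*(y - 5)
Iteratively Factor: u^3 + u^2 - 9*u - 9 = (u + 1)*(u^2 - 9) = (u + 1)*(u + 3)*(u - 3)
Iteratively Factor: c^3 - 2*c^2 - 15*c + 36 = (c - 3)*(c^2 + c - 12) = (c - 3)^2*(c + 4)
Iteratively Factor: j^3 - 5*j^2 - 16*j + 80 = (j + 4)*(j^2 - 9*j + 20) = (j - 4)*(j + 4)*(j - 5)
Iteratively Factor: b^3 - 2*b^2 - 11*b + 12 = (b + 3)*(b^2 - 5*b + 4) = (b - 1)*(b + 3)*(b - 4)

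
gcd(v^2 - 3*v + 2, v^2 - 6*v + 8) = v - 2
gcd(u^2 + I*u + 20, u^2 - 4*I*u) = u - 4*I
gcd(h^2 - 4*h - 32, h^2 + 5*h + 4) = h + 4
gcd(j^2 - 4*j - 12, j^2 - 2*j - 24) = j - 6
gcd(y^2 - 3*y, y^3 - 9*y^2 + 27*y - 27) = y - 3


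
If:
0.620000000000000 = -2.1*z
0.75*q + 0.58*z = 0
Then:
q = 0.23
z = -0.30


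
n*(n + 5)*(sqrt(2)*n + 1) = sqrt(2)*n^3 + n^2 + 5*sqrt(2)*n^2 + 5*n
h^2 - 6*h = h*(h - 6)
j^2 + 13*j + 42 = (j + 6)*(j + 7)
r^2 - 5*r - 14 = (r - 7)*(r + 2)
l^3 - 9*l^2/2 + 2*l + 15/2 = (l - 3)*(l - 5/2)*(l + 1)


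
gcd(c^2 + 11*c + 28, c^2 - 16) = c + 4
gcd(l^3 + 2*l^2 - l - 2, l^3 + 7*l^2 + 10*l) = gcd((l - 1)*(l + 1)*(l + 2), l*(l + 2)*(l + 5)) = l + 2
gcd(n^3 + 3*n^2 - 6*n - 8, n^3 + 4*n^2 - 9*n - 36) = n + 4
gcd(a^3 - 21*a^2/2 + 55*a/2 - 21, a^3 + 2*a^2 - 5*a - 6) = a - 2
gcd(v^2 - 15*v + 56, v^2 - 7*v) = v - 7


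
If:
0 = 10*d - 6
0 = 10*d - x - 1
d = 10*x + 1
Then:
No Solution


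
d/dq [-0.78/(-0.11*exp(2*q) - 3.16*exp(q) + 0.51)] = (-0.1716*exp(q) - 2.4648)*exp(q)/(0.11*exp(2*q) + 3.16*exp(q) - 0.51)^2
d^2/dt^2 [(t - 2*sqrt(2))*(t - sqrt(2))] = 2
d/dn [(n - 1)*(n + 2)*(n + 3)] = 3*n^2 + 8*n + 1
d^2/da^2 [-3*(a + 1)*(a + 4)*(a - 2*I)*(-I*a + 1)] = 36*I*a^2 + a*(18 + 90*I) + 30 + 36*I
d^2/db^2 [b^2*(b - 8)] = 6*b - 16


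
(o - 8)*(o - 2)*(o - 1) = o^3 - 11*o^2 + 26*o - 16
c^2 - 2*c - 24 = (c - 6)*(c + 4)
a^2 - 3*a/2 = a*(a - 3/2)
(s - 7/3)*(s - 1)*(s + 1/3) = s^3 - 3*s^2 + 11*s/9 + 7/9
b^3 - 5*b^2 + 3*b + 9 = (b - 3)^2*(b + 1)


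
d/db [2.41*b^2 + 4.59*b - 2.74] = 4.82*b + 4.59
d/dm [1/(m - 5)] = -1/(m - 5)^2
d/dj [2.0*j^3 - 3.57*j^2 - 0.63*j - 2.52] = 6.0*j^2 - 7.14*j - 0.63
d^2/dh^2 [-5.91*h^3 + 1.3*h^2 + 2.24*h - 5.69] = 2.6 - 35.46*h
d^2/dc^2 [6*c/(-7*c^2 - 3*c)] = -588/(343*c^3 + 441*c^2 + 189*c + 27)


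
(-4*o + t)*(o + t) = -4*o^2 - 3*o*t + t^2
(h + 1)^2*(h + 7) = h^3 + 9*h^2 + 15*h + 7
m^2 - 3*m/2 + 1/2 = (m - 1)*(m - 1/2)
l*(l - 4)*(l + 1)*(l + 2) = l^4 - l^3 - 10*l^2 - 8*l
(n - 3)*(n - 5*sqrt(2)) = n^2 - 5*sqrt(2)*n - 3*n + 15*sqrt(2)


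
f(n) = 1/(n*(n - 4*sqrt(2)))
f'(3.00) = -0.00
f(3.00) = -0.13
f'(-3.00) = 0.02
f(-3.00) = 0.04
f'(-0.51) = 0.68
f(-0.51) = 0.32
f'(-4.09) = 0.01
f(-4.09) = 0.03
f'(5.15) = -0.68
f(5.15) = -0.38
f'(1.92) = 0.04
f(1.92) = -0.14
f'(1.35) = 0.09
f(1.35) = -0.17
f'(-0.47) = 0.80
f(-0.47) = 0.35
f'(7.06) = -0.09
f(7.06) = 0.10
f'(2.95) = 0.00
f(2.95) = -0.13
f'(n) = -1/(n*(n - 4*sqrt(2))^2) - 1/(n^2*(n - 4*sqrt(2)))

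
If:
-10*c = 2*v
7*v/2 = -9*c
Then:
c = 0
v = 0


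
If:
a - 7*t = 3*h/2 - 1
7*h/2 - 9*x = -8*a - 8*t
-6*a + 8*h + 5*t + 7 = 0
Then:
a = 873*x/1019 + 82/1019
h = 666*x/1019 - 1072/1019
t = 387/1019 - 18*x/1019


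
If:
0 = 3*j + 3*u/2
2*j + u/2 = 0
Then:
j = 0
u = 0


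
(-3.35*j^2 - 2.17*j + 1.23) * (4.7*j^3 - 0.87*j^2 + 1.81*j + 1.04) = -15.745*j^5 - 7.2845*j^4 + 1.6054*j^3 - 8.4818*j^2 - 0.0305*j + 1.2792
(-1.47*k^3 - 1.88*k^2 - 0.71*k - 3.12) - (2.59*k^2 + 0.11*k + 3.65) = -1.47*k^3 - 4.47*k^2 - 0.82*k - 6.77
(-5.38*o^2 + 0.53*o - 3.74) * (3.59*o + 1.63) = -19.3142*o^3 - 6.8667*o^2 - 12.5627*o - 6.0962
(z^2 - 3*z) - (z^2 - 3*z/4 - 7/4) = 7/4 - 9*z/4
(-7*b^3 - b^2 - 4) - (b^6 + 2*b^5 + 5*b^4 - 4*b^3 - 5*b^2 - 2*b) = -b^6 - 2*b^5 - 5*b^4 - 3*b^3 + 4*b^2 + 2*b - 4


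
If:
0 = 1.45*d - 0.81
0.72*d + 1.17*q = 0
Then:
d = 0.56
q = -0.34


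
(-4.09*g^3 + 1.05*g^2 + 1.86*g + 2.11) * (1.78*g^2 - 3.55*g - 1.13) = -7.2802*g^5 + 16.3885*g^4 + 4.205*g^3 - 4.0337*g^2 - 9.5923*g - 2.3843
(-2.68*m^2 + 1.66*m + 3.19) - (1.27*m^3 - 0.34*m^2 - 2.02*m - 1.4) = -1.27*m^3 - 2.34*m^2 + 3.68*m + 4.59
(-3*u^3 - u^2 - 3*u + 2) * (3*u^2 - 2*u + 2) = -9*u^5 + 3*u^4 - 13*u^3 + 10*u^2 - 10*u + 4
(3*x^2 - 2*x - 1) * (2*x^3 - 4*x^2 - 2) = 6*x^5 - 16*x^4 + 6*x^3 - 2*x^2 + 4*x + 2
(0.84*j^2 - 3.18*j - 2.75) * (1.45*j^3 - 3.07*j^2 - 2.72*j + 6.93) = 1.218*j^5 - 7.1898*j^4 + 3.4903*j^3 + 22.9133*j^2 - 14.5574*j - 19.0575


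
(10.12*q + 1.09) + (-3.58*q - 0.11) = 6.54*q + 0.98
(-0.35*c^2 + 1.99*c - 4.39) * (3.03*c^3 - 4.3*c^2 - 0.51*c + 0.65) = -1.0605*c^5 + 7.5347*c^4 - 21.6802*c^3 + 17.6346*c^2 + 3.5324*c - 2.8535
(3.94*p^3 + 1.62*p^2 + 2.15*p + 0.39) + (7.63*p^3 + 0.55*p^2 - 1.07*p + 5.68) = 11.57*p^3 + 2.17*p^2 + 1.08*p + 6.07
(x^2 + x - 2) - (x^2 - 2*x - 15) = 3*x + 13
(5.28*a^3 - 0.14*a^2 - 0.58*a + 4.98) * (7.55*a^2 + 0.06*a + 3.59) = 39.864*a^5 - 0.7402*a^4 + 14.5678*a^3 + 37.0616*a^2 - 1.7834*a + 17.8782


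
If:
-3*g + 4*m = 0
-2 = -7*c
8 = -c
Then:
No Solution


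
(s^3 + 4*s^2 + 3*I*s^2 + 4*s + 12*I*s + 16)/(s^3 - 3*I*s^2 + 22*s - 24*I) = (s + 4)/(s - 6*I)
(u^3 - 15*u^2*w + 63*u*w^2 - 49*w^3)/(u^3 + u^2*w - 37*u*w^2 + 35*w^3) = (u^2 - 14*u*w + 49*w^2)/(u^2 + 2*u*w - 35*w^2)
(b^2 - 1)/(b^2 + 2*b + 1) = (b - 1)/(b + 1)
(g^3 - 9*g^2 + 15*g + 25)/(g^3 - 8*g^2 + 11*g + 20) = (g - 5)/(g - 4)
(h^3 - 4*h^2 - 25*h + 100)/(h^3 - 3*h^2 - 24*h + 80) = (h - 5)/(h - 4)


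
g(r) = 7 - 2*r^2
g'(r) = -4*r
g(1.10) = 4.58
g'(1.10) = -4.40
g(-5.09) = -44.82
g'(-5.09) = 20.36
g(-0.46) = 6.58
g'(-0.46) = 1.84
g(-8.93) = -152.49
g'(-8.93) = 35.72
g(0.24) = 6.88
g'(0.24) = -0.96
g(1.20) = 4.12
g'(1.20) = -4.80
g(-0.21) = 6.91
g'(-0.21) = 0.84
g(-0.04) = 7.00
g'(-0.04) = 0.16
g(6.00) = -65.00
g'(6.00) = -24.00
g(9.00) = -155.00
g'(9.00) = -36.00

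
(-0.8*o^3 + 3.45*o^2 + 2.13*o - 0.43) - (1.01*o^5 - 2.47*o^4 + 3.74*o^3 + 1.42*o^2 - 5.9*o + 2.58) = -1.01*o^5 + 2.47*o^4 - 4.54*o^3 + 2.03*o^2 + 8.03*o - 3.01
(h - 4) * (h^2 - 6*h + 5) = h^3 - 10*h^2 + 29*h - 20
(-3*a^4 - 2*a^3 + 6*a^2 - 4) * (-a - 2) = 3*a^5 + 8*a^4 - 2*a^3 - 12*a^2 + 4*a + 8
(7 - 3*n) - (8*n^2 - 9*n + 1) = -8*n^2 + 6*n + 6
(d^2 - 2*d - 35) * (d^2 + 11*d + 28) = d^4 + 9*d^3 - 29*d^2 - 441*d - 980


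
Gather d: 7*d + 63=7*d + 63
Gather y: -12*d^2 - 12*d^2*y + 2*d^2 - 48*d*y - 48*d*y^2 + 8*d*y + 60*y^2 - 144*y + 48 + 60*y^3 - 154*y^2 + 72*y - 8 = -10*d^2 + 60*y^3 + y^2*(-48*d - 94) + y*(-12*d^2 - 40*d - 72) + 40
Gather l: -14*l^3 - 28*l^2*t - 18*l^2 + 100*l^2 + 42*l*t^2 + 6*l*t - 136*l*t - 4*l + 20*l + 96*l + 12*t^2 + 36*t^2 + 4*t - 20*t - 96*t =-14*l^3 + l^2*(82 - 28*t) + l*(42*t^2 - 130*t + 112) + 48*t^2 - 112*t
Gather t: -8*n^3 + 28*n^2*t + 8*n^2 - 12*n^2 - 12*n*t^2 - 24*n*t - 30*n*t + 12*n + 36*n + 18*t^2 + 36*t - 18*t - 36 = -8*n^3 - 4*n^2 + 48*n + t^2*(18 - 12*n) + t*(28*n^2 - 54*n + 18) - 36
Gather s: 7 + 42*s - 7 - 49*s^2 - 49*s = -49*s^2 - 7*s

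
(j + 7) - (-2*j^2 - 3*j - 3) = 2*j^2 + 4*j + 10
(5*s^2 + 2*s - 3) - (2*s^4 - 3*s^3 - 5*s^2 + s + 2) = -2*s^4 + 3*s^3 + 10*s^2 + s - 5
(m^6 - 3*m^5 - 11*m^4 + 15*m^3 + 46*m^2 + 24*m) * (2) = 2*m^6 - 6*m^5 - 22*m^4 + 30*m^3 + 92*m^2 + 48*m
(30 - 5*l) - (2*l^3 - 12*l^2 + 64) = -2*l^3 + 12*l^2 - 5*l - 34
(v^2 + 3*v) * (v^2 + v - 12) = v^4 + 4*v^3 - 9*v^2 - 36*v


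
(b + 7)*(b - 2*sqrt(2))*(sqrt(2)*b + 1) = sqrt(2)*b^3 - 3*b^2 + 7*sqrt(2)*b^2 - 21*b - 2*sqrt(2)*b - 14*sqrt(2)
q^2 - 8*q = q*(q - 8)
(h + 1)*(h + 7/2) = h^2 + 9*h/2 + 7/2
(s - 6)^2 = s^2 - 12*s + 36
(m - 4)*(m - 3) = m^2 - 7*m + 12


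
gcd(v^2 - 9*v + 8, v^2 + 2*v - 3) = v - 1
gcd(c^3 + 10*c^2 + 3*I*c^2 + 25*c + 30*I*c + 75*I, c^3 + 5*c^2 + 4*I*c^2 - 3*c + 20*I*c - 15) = c^2 + c*(5 + 3*I) + 15*I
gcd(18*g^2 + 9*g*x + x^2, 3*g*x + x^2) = 3*g + x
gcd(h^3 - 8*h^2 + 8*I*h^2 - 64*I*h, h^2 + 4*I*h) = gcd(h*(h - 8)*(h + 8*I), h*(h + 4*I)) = h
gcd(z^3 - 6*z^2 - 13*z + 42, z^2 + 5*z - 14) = z - 2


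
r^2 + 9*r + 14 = (r + 2)*(r + 7)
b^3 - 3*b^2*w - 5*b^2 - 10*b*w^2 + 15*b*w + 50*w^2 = (b - 5)*(b - 5*w)*(b + 2*w)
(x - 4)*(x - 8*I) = x^2 - 4*x - 8*I*x + 32*I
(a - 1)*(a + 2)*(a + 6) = a^3 + 7*a^2 + 4*a - 12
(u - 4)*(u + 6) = u^2 + 2*u - 24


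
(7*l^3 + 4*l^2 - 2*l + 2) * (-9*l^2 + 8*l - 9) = -63*l^5 + 20*l^4 - 13*l^3 - 70*l^2 + 34*l - 18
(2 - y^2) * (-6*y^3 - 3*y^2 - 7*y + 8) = 6*y^5 + 3*y^4 - 5*y^3 - 14*y^2 - 14*y + 16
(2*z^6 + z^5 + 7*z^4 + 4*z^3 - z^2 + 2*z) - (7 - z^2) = 2*z^6 + z^5 + 7*z^4 + 4*z^3 + 2*z - 7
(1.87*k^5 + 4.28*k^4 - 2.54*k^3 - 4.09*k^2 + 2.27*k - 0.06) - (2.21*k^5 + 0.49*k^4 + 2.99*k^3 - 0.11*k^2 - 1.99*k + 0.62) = -0.34*k^5 + 3.79*k^4 - 5.53*k^3 - 3.98*k^2 + 4.26*k - 0.68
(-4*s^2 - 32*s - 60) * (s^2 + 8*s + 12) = -4*s^4 - 64*s^3 - 364*s^2 - 864*s - 720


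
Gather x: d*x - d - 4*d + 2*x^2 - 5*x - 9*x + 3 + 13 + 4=-5*d + 2*x^2 + x*(d - 14) + 20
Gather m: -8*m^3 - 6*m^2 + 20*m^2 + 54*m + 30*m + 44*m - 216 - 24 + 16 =-8*m^3 + 14*m^2 + 128*m - 224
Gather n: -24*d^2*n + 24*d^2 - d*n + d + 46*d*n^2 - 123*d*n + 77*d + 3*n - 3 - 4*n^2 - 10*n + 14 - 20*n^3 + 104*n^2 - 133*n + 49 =24*d^2 + 78*d - 20*n^3 + n^2*(46*d + 100) + n*(-24*d^2 - 124*d - 140) + 60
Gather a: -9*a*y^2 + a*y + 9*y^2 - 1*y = a*(-9*y^2 + y) + 9*y^2 - y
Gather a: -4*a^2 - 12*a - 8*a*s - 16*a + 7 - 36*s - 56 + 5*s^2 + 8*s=-4*a^2 + a*(-8*s - 28) + 5*s^2 - 28*s - 49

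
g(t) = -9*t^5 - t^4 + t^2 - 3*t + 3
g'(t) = -45*t^4 - 4*t^3 + 2*t - 3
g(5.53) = -47462.68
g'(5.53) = -42752.00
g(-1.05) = 17.52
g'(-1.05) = -55.17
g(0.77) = -1.50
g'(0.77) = -19.11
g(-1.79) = 166.70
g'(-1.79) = -445.62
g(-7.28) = 181303.58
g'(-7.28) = -124871.61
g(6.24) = -86639.16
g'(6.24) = -69188.55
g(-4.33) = 13382.00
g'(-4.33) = -15505.39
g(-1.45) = 62.72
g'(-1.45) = -192.63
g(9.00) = -537945.00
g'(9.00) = -298146.00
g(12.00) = -2260113.00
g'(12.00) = -940011.00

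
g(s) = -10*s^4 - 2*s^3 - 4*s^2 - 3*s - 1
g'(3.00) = -1161.00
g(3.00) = -910.00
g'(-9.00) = 28743.00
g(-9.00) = -64450.00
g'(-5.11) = 5218.52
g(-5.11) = -6641.67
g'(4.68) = -4271.98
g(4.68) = -5104.81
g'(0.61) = -19.19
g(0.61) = -6.16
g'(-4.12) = 2725.49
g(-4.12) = -2797.97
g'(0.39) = -9.41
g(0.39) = -3.13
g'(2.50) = -685.50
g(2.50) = -455.38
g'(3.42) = -1700.61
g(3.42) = -1506.11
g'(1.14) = -79.18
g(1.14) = -29.47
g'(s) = -40*s^3 - 6*s^2 - 8*s - 3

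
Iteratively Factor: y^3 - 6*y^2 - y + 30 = (y - 3)*(y^2 - 3*y - 10) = (y - 5)*(y - 3)*(y + 2)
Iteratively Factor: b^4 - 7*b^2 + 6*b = (b + 3)*(b^3 - 3*b^2 + 2*b) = (b - 2)*(b + 3)*(b^2 - b) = (b - 2)*(b - 1)*(b + 3)*(b)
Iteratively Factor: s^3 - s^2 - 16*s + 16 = (s - 1)*(s^2 - 16) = (s - 1)*(s + 4)*(s - 4)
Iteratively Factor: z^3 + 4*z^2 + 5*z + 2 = (z + 2)*(z^2 + 2*z + 1) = (z + 1)*(z + 2)*(z + 1)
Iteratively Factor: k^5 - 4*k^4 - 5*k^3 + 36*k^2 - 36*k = (k - 2)*(k^4 - 2*k^3 - 9*k^2 + 18*k) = (k - 2)^2*(k^3 - 9*k) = (k - 2)^2*(k + 3)*(k^2 - 3*k) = k*(k - 2)^2*(k + 3)*(k - 3)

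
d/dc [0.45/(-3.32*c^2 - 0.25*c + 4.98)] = (2.988*c + 0.1125)/(3.32*c^2 + 0.25*c - 4.98)^2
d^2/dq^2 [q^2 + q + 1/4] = 2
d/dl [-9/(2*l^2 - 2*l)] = 9*(2*l - 1)/(2*l^2*(l - 1)^2)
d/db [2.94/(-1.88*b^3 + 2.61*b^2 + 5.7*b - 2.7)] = (16.5816*b^2 - 15.3468*b - 16.758)/(1.88*b^3 - 2.61*b^2 - 5.7*b + 2.7)^2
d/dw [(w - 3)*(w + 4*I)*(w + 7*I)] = 3*w^2 + w*(-6 + 22*I) - 28 - 33*I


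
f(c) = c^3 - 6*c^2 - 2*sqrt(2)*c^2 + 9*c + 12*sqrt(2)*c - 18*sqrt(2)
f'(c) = 3*c^2 - 12*c - 4*sqrt(2)*c + 9 + 12*sqrt(2)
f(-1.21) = -71.58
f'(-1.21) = 51.73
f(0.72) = -10.96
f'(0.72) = 14.81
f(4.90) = 7.48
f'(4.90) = 11.48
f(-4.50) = -412.22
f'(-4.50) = 166.18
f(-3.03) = -213.02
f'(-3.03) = 107.01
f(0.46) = -15.28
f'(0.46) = 18.48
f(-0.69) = -47.91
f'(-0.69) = 39.58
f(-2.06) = -125.16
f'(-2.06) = 75.07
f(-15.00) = -5776.41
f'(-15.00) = 965.82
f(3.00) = 0.00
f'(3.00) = 0.00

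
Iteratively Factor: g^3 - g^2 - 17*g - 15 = (g + 3)*(g^2 - 4*g - 5) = (g - 5)*(g + 3)*(g + 1)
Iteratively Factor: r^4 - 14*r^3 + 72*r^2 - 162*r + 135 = (r - 3)*(r^3 - 11*r^2 + 39*r - 45) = (r - 3)^2*(r^2 - 8*r + 15) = (r - 5)*(r - 3)^2*(r - 3)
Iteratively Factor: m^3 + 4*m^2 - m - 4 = (m + 4)*(m^2 - 1) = (m - 1)*(m + 4)*(m + 1)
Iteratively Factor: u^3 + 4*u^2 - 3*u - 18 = (u + 3)*(u^2 + u - 6) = (u - 2)*(u + 3)*(u + 3)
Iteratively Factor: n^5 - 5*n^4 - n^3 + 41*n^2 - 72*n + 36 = (n - 1)*(n^4 - 4*n^3 - 5*n^2 + 36*n - 36) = (n - 1)*(n + 3)*(n^3 - 7*n^2 + 16*n - 12) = (n - 2)*(n - 1)*(n + 3)*(n^2 - 5*n + 6) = (n - 3)*(n - 2)*(n - 1)*(n + 3)*(n - 2)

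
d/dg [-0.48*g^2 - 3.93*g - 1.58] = -0.96*g - 3.93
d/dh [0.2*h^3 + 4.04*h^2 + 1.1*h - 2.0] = 0.6*h^2 + 8.08*h + 1.1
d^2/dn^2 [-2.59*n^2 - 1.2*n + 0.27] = -5.18000000000000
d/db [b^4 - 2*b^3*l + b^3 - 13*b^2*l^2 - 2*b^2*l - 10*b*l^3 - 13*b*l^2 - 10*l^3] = 4*b^3 - 6*b^2*l + 3*b^2 - 26*b*l^2 - 4*b*l - 10*l^3 - 13*l^2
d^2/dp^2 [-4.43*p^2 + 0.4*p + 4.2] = -8.86000000000000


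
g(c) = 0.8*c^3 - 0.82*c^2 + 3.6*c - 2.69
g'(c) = 2.4*c^2 - 1.64*c + 3.6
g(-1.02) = -8.06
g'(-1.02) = 7.77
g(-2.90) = -39.54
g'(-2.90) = 28.54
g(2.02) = 7.83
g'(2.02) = 10.08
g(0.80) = 0.07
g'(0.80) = 3.82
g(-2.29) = -24.84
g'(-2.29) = 19.94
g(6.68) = 223.23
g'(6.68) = 99.74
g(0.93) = 0.59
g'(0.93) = 4.15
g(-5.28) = -162.32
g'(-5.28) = 79.17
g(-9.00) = -684.71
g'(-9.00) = 212.76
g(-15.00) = -2941.19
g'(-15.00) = 568.20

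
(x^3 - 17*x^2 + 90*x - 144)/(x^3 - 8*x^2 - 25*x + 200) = (x^2 - 9*x + 18)/(x^2 - 25)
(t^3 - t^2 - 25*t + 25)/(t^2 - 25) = t - 1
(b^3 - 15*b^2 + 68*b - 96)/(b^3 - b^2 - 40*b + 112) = (b^2 - 11*b + 24)/(b^2 + 3*b - 28)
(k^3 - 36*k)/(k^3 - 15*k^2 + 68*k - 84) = k*(k + 6)/(k^2 - 9*k + 14)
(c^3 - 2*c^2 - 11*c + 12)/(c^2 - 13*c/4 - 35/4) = 4*(-c^3 + 2*c^2 + 11*c - 12)/(-4*c^2 + 13*c + 35)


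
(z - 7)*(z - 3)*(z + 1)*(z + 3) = z^4 - 6*z^3 - 16*z^2 + 54*z + 63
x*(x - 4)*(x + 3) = x^3 - x^2 - 12*x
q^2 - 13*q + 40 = (q - 8)*(q - 5)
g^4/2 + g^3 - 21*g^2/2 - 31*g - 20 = (g/2 + 1)*(g - 5)*(g + 1)*(g + 4)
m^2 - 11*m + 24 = (m - 8)*(m - 3)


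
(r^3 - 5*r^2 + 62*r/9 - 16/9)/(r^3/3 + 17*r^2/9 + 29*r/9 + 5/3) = (9*r^3 - 45*r^2 + 62*r - 16)/(3*r^3 + 17*r^2 + 29*r + 15)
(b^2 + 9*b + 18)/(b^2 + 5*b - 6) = (b + 3)/(b - 1)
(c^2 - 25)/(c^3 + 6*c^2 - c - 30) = (c - 5)/(c^2 + c - 6)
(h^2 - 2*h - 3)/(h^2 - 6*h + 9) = (h + 1)/(h - 3)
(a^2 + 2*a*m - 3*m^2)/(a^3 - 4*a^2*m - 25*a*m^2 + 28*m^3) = (a + 3*m)/(a^2 - 3*a*m - 28*m^2)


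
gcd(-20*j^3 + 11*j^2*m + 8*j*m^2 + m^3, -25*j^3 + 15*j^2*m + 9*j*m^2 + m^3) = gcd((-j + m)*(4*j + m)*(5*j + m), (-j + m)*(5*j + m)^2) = 5*j^2 - 4*j*m - m^2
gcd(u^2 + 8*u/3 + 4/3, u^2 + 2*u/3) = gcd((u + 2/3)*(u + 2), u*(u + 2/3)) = u + 2/3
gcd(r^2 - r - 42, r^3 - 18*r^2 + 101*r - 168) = r - 7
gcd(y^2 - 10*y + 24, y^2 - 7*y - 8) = 1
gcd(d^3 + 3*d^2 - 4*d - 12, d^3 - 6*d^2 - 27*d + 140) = 1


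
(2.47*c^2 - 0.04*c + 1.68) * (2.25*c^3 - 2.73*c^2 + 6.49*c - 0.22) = 5.5575*c^5 - 6.8331*c^4 + 19.9195*c^3 - 5.3894*c^2 + 10.912*c - 0.3696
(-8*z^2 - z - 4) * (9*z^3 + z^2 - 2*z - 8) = -72*z^5 - 17*z^4 - 21*z^3 + 62*z^2 + 16*z + 32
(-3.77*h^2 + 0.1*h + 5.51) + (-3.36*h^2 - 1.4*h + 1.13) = -7.13*h^2 - 1.3*h + 6.64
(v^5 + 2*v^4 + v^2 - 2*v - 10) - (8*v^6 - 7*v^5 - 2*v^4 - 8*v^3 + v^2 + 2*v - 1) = -8*v^6 + 8*v^5 + 4*v^4 + 8*v^3 - 4*v - 9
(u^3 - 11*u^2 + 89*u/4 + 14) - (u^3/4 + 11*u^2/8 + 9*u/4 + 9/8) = 3*u^3/4 - 99*u^2/8 + 20*u + 103/8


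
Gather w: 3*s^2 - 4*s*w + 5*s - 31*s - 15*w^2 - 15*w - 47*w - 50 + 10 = 3*s^2 - 26*s - 15*w^2 + w*(-4*s - 62) - 40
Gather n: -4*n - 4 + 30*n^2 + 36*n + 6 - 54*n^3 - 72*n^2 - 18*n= -54*n^3 - 42*n^2 + 14*n + 2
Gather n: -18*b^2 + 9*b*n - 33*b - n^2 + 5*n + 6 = -18*b^2 - 33*b - n^2 + n*(9*b + 5) + 6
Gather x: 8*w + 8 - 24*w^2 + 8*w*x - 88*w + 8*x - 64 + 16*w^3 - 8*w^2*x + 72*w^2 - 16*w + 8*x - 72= 16*w^3 + 48*w^2 - 96*w + x*(-8*w^2 + 8*w + 16) - 128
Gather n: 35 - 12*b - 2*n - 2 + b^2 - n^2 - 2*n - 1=b^2 - 12*b - n^2 - 4*n + 32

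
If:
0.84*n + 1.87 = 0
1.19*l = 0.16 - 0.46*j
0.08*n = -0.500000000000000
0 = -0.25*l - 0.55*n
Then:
No Solution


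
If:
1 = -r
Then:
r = -1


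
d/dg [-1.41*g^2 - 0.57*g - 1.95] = -2.82*g - 0.57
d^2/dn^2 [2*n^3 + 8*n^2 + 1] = 12*n + 16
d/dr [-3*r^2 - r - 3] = -6*r - 1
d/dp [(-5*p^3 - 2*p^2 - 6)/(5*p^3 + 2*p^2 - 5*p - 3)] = (50*p^3 + 145*p^2 + 36*p - 30)/(25*p^6 + 20*p^5 - 46*p^4 - 50*p^3 + 13*p^2 + 30*p + 9)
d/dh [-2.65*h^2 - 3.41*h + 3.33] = -5.3*h - 3.41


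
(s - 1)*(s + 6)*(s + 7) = s^3 + 12*s^2 + 29*s - 42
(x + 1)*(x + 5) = x^2 + 6*x + 5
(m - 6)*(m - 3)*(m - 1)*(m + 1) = m^4 - 9*m^3 + 17*m^2 + 9*m - 18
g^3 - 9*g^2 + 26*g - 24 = (g - 4)*(g - 3)*(g - 2)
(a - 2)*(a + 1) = a^2 - a - 2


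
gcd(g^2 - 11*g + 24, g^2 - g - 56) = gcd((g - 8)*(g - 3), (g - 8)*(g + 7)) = g - 8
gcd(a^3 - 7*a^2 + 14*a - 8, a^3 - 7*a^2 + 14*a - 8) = a^3 - 7*a^2 + 14*a - 8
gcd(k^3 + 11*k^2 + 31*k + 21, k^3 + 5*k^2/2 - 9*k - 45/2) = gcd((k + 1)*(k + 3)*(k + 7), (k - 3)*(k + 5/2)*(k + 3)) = k + 3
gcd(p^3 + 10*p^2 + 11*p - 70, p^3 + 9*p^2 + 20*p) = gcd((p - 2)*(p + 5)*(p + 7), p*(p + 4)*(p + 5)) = p + 5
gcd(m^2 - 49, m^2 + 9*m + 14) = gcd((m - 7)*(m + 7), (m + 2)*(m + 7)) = m + 7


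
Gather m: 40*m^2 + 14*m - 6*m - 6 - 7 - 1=40*m^2 + 8*m - 14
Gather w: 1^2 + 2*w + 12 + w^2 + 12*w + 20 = w^2 + 14*w + 33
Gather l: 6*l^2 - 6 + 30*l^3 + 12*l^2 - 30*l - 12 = 30*l^3 + 18*l^2 - 30*l - 18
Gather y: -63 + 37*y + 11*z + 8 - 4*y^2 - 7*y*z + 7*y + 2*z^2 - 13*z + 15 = -4*y^2 + y*(44 - 7*z) + 2*z^2 - 2*z - 40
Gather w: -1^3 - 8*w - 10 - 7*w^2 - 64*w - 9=-7*w^2 - 72*w - 20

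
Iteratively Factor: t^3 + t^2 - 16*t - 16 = (t + 1)*(t^2 - 16) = (t + 1)*(t + 4)*(t - 4)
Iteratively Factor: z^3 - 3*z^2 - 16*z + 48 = (z - 3)*(z^2 - 16) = (z - 3)*(z + 4)*(z - 4)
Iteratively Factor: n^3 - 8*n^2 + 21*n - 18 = (n - 3)*(n^2 - 5*n + 6) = (n - 3)*(n - 2)*(n - 3)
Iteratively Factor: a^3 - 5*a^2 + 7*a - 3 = (a - 3)*(a^2 - 2*a + 1) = (a - 3)*(a - 1)*(a - 1)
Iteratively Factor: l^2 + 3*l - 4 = (l - 1)*(l + 4)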